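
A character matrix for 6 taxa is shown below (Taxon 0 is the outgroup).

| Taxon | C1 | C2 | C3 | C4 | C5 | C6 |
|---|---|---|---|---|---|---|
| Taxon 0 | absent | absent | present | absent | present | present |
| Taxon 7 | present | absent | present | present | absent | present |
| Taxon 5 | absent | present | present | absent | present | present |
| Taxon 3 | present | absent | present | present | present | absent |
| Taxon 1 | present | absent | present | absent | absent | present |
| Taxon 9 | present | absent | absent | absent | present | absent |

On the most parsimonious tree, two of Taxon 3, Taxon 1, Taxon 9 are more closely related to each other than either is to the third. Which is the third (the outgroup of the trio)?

Character polarity is set by the outgroup: the derived state is whichever differs from the outgroup's state, so for C3, C5, C6 the derived state is 'absent', and for the remaining characters it is 'present'.
Only Taxon 1, Taxon 3, Taxon 7, and Taxon 9 show the derived state 'present' for C1, supporting them as a clade.
C2 (derived state 'present') is unique to Taxon 5 (autapomorphy; uninformative for grouping).
C3: derived state 'absent' in Taxon 9 only — an autapomorphy, so it tells us nothing about relationships among taxa.
C4 (state 'present') occurs in Taxon 3 and Taxon 7 but conflicts with the nesting implied by the other characters — most parsimoniously interpreted as homoplasy.
C5: derived state 'absent' in Taxon 1 and Taxon 7 only — synapomorphy for {Taxon 1, Taxon 7}.
C6: derived state 'absent' in Taxon 3 and Taxon 9 only — synapomorphy for {Taxon 3, Taxon 9}.
Most parsimonious ingroup topology: (((Taxon 7,Taxon 1),(Taxon 3,Taxon 9)),Taxon 5).
Taxon 9 and Taxon 3 share a more recent common ancestor with each other than either does with Taxon 1, so Taxon 1 is the least closely related of the three.

Taxon 1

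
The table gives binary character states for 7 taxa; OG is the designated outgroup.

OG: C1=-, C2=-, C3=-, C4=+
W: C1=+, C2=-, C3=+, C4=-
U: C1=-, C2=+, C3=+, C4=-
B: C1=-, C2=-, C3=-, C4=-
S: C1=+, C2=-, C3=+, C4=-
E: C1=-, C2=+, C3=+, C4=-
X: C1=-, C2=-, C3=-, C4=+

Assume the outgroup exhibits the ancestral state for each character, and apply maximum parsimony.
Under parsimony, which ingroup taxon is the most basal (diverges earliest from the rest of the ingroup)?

X

Character polarity is set by the outgroup: the derived state is whichever differs from the outgroup's state, so for C4 the derived state is '-', and for the remaining characters it is '+'.
Only S and W show the derived state '+' for C1, supporting them as a clade.
C2 (derived state '+') is shared by E and U — a synapomorphy uniting that clade.
C3 (derived state '+') is shared by E, S, U, and W — a synapomorphy uniting that clade.
C4: derived state '-' in B, E, S, U, and W only — synapomorphy for {B, E, S, U, W}.
Most parsimonious ingroup topology: ((((W,S),(U,E)),B),X).
X is sister to the clade containing all other ingroup taxa, so it is the earliest-diverging (most basal) ingroup lineage.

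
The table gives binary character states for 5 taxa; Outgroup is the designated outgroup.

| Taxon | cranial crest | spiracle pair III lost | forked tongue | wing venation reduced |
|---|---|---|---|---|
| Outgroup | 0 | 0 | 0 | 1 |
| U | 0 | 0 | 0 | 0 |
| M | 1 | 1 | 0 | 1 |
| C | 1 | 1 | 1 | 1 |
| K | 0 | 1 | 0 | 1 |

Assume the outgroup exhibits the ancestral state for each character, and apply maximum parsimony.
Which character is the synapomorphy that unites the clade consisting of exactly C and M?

cranial crest

Character polarity is set by the outgroup: the derived state is whichever differs from the outgroup's state, so for wing venation reduced the derived state is '0', and for the remaining characters it is '1'.
cranial crest: derived state '1' in C and M only — synapomorphy for {C, M}.
spiracle pair III lost (derived state '1') is shared by C, K, and M — a synapomorphy uniting that clade.
forked tongue (derived state '1') is unique to C (autapomorphy; uninformative for grouping).
wing venation reduced (derived state '0') is unique to U (autapomorphy; uninformative for grouping).
Most parsimonious ingroup topology: (U,((M,C),K)).
The clade {C, M} is supported by cranial crest: its derived state '1' occurs in exactly those taxa and in no other taxon (including the outgroup).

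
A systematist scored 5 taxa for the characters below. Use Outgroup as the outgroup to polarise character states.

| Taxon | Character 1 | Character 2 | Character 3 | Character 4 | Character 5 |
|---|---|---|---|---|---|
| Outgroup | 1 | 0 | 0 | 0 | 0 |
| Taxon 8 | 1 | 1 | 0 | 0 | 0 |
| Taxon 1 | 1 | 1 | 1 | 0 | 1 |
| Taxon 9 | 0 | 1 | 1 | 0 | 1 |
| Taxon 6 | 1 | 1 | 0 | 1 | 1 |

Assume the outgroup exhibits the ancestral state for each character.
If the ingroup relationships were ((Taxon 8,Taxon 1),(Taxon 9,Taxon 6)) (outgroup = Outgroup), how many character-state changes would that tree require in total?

7

Map each character onto ((Taxon 8,Taxon 1),(Taxon 9,Taxon 6)) (rooted by Outgroup) and count the minimum state changes it requires (Fitch parsimony):
Character 1: 1; Character 2: 1; Character 3: 2; Character 4: 1; Character 5: 2.
Total tree length = 7.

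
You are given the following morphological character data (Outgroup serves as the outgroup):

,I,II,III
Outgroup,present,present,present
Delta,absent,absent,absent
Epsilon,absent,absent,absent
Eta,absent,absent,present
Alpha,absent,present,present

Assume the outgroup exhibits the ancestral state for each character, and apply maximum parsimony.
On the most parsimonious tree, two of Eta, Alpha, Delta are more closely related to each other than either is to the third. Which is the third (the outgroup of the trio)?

Alpha

The outgroup has state 'present' for every character, so 'absent' is the derived state throughout.
I (derived state 'absent') is shared by all ingroup taxa — unites the whole ingroup.
II (derived state 'absent') is shared by Delta, Epsilon, and Eta — a synapomorphy uniting that clade.
III: derived state 'absent' in Delta and Epsilon only — synapomorphy for {Delta, Epsilon}.
Most parsimonious ingroup topology: (((Delta,Epsilon),Eta),Alpha).
Eta and Delta share a more recent common ancestor with each other than either does with Alpha, so Alpha is the least closely related of the three.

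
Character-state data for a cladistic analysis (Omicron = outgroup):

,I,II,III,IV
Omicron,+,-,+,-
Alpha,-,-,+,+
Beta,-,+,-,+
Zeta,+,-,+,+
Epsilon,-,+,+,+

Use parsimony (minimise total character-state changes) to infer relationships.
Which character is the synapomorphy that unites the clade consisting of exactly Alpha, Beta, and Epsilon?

I

Character polarity is set by the outgroup: the derived state is whichever differs from the outgroup's state, so for I, III the derived state is '-', and for the remaining characters it is '+'.
Only Alpha, Beta, and Epsilon show the derived state '-' for I, supporting them as a clade.
Only Beta and Epsilon show the derived state '+' for II, supporting them as a clade.
III: derived state '-' in Beta only — an autapomorphy, so it tells us nothing about relationships among taxa.
IV (derived state '+') is shared by all ingroup taxa — unites the whole ingroup.
Most parsimonious ingroup topology: ((Alpha,(Beta,Epsilon)),Zeta).
The clade {Alpha, Beta, Epsilon} is supported by I: its derived state '-' occurs in exactly those taxa and in no other taxon (including the outgroup).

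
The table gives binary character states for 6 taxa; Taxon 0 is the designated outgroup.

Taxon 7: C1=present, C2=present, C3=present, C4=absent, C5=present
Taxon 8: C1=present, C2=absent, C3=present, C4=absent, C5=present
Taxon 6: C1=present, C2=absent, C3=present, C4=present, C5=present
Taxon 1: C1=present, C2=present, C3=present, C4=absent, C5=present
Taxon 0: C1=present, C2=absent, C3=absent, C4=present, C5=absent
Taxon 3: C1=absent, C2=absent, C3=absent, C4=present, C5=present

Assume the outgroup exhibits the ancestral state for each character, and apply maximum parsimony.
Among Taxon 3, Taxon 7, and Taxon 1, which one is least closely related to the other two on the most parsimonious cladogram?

Character polarity is set by the outgroup: the derived state is whichever differs from the outgroup's state, so for C1, C4 the derived state is 'absent', and for the remaining characters it is 'present'.
C1: derived state 'absent' in Taxon 3 only — an autapomorphy, so it tells us nothing about relationships among taxa.
Only Taxon 1 and Taxon 7 show the derived state 'present' for C2, supporting them as a clade.
C3: derived state 'present' in Taxon 1, Taxon 6, Taxon 7, and Taxon 8 only — synapomorphy for {Taxon 1, Taxon 6, Taxon 7, Taxon 8}.
C4: derived state 'absent' in Taxon 1, Taxon 7, and Taxon 8 only — synapomorphy for {Taxon 1, Taxon 7, Taxon 8}.
All ingroup taxa share the derived state 'present' for C5; it defines the ingroup but does not resolve relationships within it.
Most parsimonious ingroup topology: (((Taxon 8,(Taxon 7,Taxon 1)),Taxon 6),Taxon 3).
Taxon 1 and Taxon 7 share a more recent common ancestor with each other than either does with Taxon 3, so Taxon 3 is the least closely related of the three.

Taxon 3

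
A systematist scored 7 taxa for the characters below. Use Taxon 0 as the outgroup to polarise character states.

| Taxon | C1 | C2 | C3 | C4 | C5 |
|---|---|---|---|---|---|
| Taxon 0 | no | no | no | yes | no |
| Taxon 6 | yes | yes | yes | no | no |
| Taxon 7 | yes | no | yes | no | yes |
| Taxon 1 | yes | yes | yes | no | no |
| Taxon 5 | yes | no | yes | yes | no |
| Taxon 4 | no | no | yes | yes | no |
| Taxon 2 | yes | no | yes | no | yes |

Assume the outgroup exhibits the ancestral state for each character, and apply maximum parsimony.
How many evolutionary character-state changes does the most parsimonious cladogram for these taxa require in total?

5

Character polarity is set by the outgroup: the derived state is whichever differs from the outgroup's state, so for C4 the derived state is 'no', and for the remaining characters it is 'yes'.
C1 (derived state 'yes') is shared by Taxon 1, Taxon 2, Taxon 5, Taxon 6, and Taxon 7 — a synapomorphy uniting that clade.
C2 (derived state 'yes') is shared by Taxon 1 and Taxon 6 — a synapomorphy uniting that clade.
All ingroup taxa share the derived state 'yes' for C3; it defines the ingroup but does not resolve relationships within it.
C4 (derived state 'no') is shared by Taxon 1, Taxon 2, Taxon 6, and Taxon 7 — a synapomorphy uniting that clade.
C5 (derived state 'yes') is shared by Taxon 2 and Taxon 7 — a synapomorphy uniting that clade.
Most parsimonious ingroup topology: ((((Taxon 6,Taxon 1),(Taxon 7,Taxon 2)),Taxon 5),Taxon 4).
Changes per character on this tree: C1: 1; C2: 1; C3: 1; C4: 1; C5: 1.
Total = 5.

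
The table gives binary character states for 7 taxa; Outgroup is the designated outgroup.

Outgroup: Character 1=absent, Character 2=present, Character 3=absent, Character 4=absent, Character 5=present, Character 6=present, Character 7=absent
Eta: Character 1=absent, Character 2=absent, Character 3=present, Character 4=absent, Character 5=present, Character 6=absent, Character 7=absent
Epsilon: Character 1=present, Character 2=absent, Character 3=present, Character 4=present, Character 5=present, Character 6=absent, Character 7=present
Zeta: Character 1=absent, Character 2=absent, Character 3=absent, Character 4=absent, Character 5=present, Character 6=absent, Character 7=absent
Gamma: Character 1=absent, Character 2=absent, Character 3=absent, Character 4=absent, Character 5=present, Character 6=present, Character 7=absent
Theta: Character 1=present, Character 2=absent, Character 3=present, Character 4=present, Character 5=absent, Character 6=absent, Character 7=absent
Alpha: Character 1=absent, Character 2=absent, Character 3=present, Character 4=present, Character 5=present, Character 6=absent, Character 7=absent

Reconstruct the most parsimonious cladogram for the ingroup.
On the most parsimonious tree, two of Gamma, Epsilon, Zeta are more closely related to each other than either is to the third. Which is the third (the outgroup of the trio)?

Gamma

Character polarity is set by the outgroup: the derived state is whichever differs from the outgroup's state, so for Character 2, Character 5, Character 6 the derived state is 'absent', and for the remaining characters it is 'present'.
Only Epsilon and Theta show the derived state 'present' for Character 1, supporting them as a clade.
All ingroup taxa share the derived state 'absent' for Character 2; it defines the ingroup but does not resolve relationships within it.
Only Alpha, Epsilon, Eta, and Theta show the derived state 'present' for Character 3, supporting them as a clade.
Character 4 (derived state 'present') is shared by Alpha, Epsilon, and Theta — a synapomorphy uniting that clade.
Character 5: derived state 'absent' in Theta only — an autapomorphy, so it tells us nothing about relationships among taxa.
Character 6: derived state 'absent' in Alpha, Epsilon, Eta, Theta, and Zeta only — synapomorphy for {Alpha, Epsilon, Eta, Theta, Zeta}.
Character 7: derived state 'present' in Epsilon only — an autapomorphy, so it tells us nothing about relationships among taxa.
Most parsimonious ingroup topology: (((Eta,((Epsilon,Theta),Alpha)),Zeta),Gamma).
Epsilon and Zeta share a more recent common ancestor with each other than either does with Gamma, so Gamma is the least closely related of the three.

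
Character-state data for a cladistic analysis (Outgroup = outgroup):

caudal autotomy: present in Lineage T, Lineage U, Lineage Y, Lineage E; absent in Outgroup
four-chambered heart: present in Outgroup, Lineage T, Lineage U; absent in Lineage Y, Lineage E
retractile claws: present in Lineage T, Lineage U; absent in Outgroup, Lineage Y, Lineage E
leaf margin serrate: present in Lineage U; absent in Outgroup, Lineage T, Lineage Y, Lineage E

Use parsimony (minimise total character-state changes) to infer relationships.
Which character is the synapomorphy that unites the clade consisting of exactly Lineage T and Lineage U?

retractile claws

Character polarity is set by the outgroup: the derived state is whichever differs from the outgroup's state, so for four-chambered heart the derived state is 'absent', and for the remaining characters it is 'present'.
caudal autotomy (derived state 'present') is shared by all ingroup taxa — unites the whole ingroup.
four-chambered heart (derived state 'absent') is shared by Lineage E and Lineage Y — a synapomorphy uniting that clade.
retractile claws (derived state 'present') is shared by Lineage T and Lineage U — a synapomorphy uniting that clade.
leaf margin serrate: derived state 'present' in Lineage U only — an autapomorphy, so it tells us nothing about relationships among taxa.
Most parsimonious ingroup topology: ((Lineage T,Lineage U),(Lineage Y,Lineage E)).
The clade {Lineage T, Lineage U} is supported by retractile claws: its derived state 'present' occurs in exactly those taxa and in no other taxon (including the outgroup).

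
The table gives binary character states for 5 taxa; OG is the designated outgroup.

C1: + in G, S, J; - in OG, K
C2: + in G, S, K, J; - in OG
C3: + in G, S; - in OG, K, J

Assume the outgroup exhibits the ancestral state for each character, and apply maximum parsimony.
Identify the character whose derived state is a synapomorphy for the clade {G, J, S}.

The outgroup has state '-' for every character, so '+' is the derived state throughout.
Only G, J, and S show the derived state '+' for C1, supporting them as a clade.
All ingroup taxa share the derived state '+' for C2; it defines the ingroup but does not resolve relationships within it.
C3 (derived state '+') is shared by G and S — a synapomorphy uniting that clade.
Most parsimonious ingroup topology: (((G,S),J),K).
The clade {G, J, S} is supported by C1: its derived state '+' occurs in exactly those taxa and in no other taxon (including the outgroup).

C1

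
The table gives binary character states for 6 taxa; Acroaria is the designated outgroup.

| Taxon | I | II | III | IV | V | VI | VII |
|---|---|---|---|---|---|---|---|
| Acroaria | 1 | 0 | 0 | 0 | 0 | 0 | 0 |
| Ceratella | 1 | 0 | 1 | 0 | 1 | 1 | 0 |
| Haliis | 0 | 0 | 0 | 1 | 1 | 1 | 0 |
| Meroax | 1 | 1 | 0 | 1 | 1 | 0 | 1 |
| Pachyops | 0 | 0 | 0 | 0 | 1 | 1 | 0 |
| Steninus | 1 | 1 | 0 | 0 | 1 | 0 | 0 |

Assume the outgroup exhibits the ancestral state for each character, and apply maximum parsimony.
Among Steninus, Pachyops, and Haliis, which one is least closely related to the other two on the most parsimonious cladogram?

Steninus

Character polarity is set by the outgroup: the derived state is whichever differs from the outgroup's state, so for I the derived state is '0', and for the remaining characters it is '1'.
I (derived state '0') is shared by Haliis and Pachyops — a synapomorphy uniting that clade.
II: derived state '1' in Meroax and Steninus only — synapomorphy for {Meroax, Steninus}.
III (derived state '1') is unique to Ceratella (autapomorphy; uninformative for grouping).
IV groups Haliis and Meroax, which is incompatible with the clades supported by the remaining characters; treating it as convergent (homoplasy) costs fewer steps than any alternative tree.
All ingroup taxa share the derived state '1' for V; it defines the ingroup but does not resolve relationships within it.
VI: derived state '1' in Ceratella, Haliis, and Pachyops only — synapomorphy for {Ceratella, Haliis, Pachyops}.
VII: derived state '1' in Meroax only — an autapomorphy, so it tells us nothing about relationships among taxa.
Most parsimonious ingroup topology: ((Ceratella,(Haliis,Pachyops)),(Meroax,Steninus)).
Pachyops and Haliis share a more recent common ancestor with each other than either does with Steninus, so Steninus is the least closely related of the three.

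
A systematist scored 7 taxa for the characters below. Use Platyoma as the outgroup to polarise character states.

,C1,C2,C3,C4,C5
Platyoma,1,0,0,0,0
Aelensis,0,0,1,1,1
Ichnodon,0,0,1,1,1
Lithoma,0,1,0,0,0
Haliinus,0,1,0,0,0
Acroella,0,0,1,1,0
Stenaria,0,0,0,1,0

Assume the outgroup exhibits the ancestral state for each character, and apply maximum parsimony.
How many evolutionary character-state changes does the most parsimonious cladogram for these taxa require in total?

5

Character polarity is set by the outgroup: the derived state is whichever differs from the outgroup's state, so for C1 the derived state is '0', and for the remaining characters it is '1'.
All ingroup taxa share the derived state '0' for C1; it defines the ingroup but does not resolve relationships within it.
C2: derived state '1' in Haliinus and Lithoma only — synapomorphy for {Haliinus, Lithoma}.
Only Acroella, Aelensis, and Ichnodon show the derived state '1' for C3, supporting them as a clade.
Only Acroella, Aelensis, Ichnodon, and Stenaria show the derived state '1' for C4, supporting them as a clade.
C5: derived state '1' in Aelensis and Ichnodon only — synapomorphy for {Aelensis, Ichnodon}.
Most parsimonious ingroup topology: ((((Aelensis,Ichnodon),Acroella),Stenaria),(Lithoma,Haliinus)).
Changes per character on this tree: C1: 1; C2: 1; C3: 1; C4: 1; C5: 1.
Total = 5.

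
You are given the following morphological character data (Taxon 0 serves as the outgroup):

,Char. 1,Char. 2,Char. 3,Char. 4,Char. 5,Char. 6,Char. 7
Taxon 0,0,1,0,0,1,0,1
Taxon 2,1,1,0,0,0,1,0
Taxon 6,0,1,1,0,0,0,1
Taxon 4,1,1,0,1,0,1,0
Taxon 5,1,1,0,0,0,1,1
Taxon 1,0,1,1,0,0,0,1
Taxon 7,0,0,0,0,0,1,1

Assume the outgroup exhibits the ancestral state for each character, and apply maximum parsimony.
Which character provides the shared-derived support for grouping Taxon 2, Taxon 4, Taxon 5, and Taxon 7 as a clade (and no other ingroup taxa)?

Character polarity is set by the outgroup: the derived state is whichever differs from the outgroup's state, so for Char. 2, Char. 5, Char. 7 the derived state is '0', and for the remaining characters it is '1'.
Char. 1: derived state '1' in Taxon 2, Taxon 4, and Taxon 5 only — synapomorphy for {Taxon 2, Taxon 4, Taxon 5}.
Char. 2: derived state '0' in Taxon 7 only — an autapomorphy, so it tells us nothing about relationships among taxa.
Char. 3: derived state '1' in Taxon 1 and Taxon 6 only — synapomorphy for {Taxon 1, Taxon 6}.
Char. 4: derived state '1' in Taxon 4 only — an autapomorphy, so it tells us nothing about relationships among taxa.
Char. 5 (derived state '0') is shared by all ingroup taxa — unites the whole ingroup.
Char. 6 (derived state '1') is shared by Taxon 2, Taxon 4, Taxon 5, and Taxon 7 — a synapomorphy uniting that clade.
Only Taxon 2 and Taxon 4 show the derived state '0' for Char. 7, supporting them as a clade.
Most parsimonious ingroup topology: ((((Taxon 2,Taxon 4),Taxon 5),Taxon 7),(Taxon 6,Taxon 1)).
The clade {Taxon 2, Taxon 4, Taxon 5, Taxon 7} is supported by Char. 6: its derived state '1' occurs in exactly those taxa and in no other taxon (including the outgroup).

Char. 6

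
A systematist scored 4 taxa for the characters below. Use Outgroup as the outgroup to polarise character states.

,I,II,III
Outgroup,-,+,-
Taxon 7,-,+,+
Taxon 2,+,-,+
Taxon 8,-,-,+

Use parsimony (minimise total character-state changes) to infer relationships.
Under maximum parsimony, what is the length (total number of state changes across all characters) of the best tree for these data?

Character polarity is set by the outgroup: the derived state is whichever differs from the outgroup's state, so for II the derived state is '-', and for the remaining characters it is '+'.
I (derived state '+') is unique to Taxon 2 (autapomorphy; uninformative for grouping).
Only Taxon 2 and Taxon 8 show the derived state '-' for II, supporting them as a clade.
III (derived state '+') is shared by all ingroup taxa — unites the whole ingroup.
Most parsimonious ingroup topology: (Taxon 7,(Taxon 2,Taxon 8)).
Changes per character on this tree: I: 1; II: 1; III: 1.
Total = 3.

3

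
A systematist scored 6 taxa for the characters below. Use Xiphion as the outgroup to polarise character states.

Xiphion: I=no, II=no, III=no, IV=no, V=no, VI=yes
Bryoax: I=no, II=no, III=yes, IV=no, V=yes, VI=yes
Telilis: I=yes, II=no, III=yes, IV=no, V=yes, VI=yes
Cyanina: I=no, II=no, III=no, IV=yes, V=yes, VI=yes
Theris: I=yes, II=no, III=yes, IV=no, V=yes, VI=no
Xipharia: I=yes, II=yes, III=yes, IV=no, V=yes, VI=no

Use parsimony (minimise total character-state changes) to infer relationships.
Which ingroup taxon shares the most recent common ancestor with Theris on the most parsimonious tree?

Character polarity is set by the outgroup: the derived state is whichever differs from the outgroup's state, so for VI the derived state is 'no', and for the remaining characters it is 'yes'.
I: derived state 'yes' in Telilis, Theris, and Xipharia only — synapomorphy for {Telilis, Theris, Xipharia}.
II: derived state 'yes' in Xipharia only — an autapomorphy, so it tells us nothing about relationships among taxa.
Only Bryoax, Telilis, Theris, and Xipharia show the derived state 'yes' for III, supporting them as a clade.
IV (derived state 'yes') is unique to Cyanina (autapomorphy; uninformative for grouping).
V (derived state 'yes') is shared by all ingroup taxa — unites the whole ingroup.
VI (derived state 'no') is shared by Theris and Xipharia — a synapomorphy uniting that clade.
Most parsimonious ingroup topology: ((Bryoax,(Telilis,(Theris,Xipharia))),Cyanina).
Theris and Xipharia form a cherry on this tree, so they are sister taxa.

Xipharia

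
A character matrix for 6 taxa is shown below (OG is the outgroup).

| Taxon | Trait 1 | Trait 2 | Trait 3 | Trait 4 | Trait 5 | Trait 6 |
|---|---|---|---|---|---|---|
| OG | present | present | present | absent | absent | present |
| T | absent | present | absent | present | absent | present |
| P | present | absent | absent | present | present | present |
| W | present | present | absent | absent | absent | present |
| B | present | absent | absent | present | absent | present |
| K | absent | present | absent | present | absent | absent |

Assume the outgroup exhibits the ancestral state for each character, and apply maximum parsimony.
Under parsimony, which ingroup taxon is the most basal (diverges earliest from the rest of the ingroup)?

Character polarity is set by the outgroup: the derived state is whichever differs from the outgroup's state, so for Trait 1, Trait 2, Trait 3, Trait 6 the derived state is 'absent', and for the remaining characters it is 'present'.
Trait 1 (derived state 'absent') is shared by K and T — a synapomorphy uniting that clade.
Only B and P show the derived state 'absent' for Trait 2, supporting them as a clade.
All ingroup taxa share the derived state 'absent' for Trait 3; it defines the ingroup but does not resolve relationships within it.
Trait 4 (derived state 'present') is shared by B, K, P, and T — a synapomorphy uniting that clade.
Trait 5: derived state 'present' in P only — an autapomorphy, so it tells us nothing about relationships among taxa.
Trait 6 (derived state 'absent') is unique to K (autapomorphy; uninformative for grouping).
Most parsimonious ingroup topology: (((T,K),(P,B)),W).
W is sister to the clade containing all other ingroup taxa, so it is the earliest-diverging (most basal) ingroup lineage.

W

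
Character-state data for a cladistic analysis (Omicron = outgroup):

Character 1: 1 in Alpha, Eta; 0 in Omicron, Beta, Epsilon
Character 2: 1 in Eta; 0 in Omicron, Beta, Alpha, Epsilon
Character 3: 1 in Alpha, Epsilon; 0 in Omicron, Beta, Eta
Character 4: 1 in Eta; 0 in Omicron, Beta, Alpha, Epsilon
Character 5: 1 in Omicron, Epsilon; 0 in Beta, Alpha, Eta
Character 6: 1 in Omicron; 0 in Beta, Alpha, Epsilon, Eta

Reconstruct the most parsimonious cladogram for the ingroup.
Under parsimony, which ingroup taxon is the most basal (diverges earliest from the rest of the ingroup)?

Character polarity is set by the outgroup: the derived state is whichever differs from the outgroup's state, so for Character 5, Character 6 the derived state is '0', and for the remaining characters it is '1'.
Character 1 (derived state '1') is shared by Alpha and Eta — a synapomorphy uniting that clade.
Character 2 (derived state '1') is unique to Eta (autapomorphy; uninformative for grouping).
Character 3 groups Alpha and Epsilon, which is incompatible with the clades supported by the remaining characters; treating it as convergent (homoplasy) costs fewer steps than any alternative tree.
Character 4 (derived state '1') is unique to Eta (autapomorphy; uninformative for grouping).
Character 5 (derived state '0') is shared by Alpha, Beta, and Eta — a synapomorphy uniting that clade.
Character 6 (derived state '0') is shared by all ingroup taxa — unites the whole ingroup.
Most parsimonious ingroup topology: ((Beta,(Alpha,Eta)),Epsilon).
Epsilon is sister to the clade containing all other ingroup taxa, so it is the earliest-diverging (most basal) ingroup lineage.

Epsilon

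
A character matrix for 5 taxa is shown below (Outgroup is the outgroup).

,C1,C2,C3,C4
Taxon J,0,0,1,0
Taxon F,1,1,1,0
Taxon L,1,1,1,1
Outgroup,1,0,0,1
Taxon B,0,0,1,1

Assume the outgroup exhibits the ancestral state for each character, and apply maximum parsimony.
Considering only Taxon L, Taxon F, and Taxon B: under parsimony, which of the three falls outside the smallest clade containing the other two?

Taxon B

Character polarity is set by the outgroup: the derived state is whichever differs from the outgroup's state, so for C1, C4 the derived state is '0', and for the remaining characters it is '1'.
Only Taxon B and Taxon J show the derived state '0' for C1, supporting them as a clade.
C2: derived state '1' in Taxon F and Taxon L only — synapomorphy for {Taxon F, Taxon L}.
C3 (derived state '1') is shared by all ingroup taxa — unites the whole ingroup.
C4 (state '0') occurs in Taxon F and Taxon J but conflicts with the nesting implied by the other characters — most parsimoniously interpreted as homoplasy.
Most parsimonious ingroup topology: ((Taxon B,Taxon J),(Taxon F,Taxon L)).
Taxon F and Taxon L share a more recent common ancestor with each other than either does with Taxon B, so Taxon B is the least closely related of the three.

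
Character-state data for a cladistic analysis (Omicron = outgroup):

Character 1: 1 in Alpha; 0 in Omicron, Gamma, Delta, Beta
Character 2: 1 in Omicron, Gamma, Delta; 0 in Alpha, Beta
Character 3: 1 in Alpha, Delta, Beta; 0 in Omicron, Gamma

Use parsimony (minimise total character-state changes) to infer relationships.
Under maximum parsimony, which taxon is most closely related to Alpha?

Beta

Character polarity is set by the outgroup: the derived state is whichever differs from the outgroup's state, so for Character 2 the derived state is '0', and for the remaining characters it is '1'.
Character 1 (derived state '1') is unique to Alpha (autapomorphy; uninformative for grouping).
Character 2: derived state '0' in Alpha and Beta only — synapomorphy for {Alpha, Beta}.
Only Alpha, Beta, and Delta show the derived state '1' for Character 3, supporting them as a clade.
Most parsimonious ingroup topology: (((Alpha,Beta),Delta),Gamma).
Alpha and Beta form a cherry on this tree, so they are sister taxa.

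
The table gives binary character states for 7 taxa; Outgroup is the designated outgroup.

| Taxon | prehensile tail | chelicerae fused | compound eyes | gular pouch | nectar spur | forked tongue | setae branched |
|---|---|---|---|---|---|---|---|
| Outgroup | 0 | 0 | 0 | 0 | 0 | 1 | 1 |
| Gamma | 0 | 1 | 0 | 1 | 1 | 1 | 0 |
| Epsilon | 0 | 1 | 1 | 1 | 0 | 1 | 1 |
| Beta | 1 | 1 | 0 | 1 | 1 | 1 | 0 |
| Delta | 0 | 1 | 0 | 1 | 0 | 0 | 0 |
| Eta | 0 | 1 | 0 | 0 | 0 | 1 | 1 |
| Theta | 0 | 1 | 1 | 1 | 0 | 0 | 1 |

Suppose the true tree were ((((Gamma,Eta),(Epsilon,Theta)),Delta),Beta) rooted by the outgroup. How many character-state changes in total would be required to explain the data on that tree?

Map each character onto ((((Gamma,Eta),(Epsilon,Theta)),Delta),Beta) (rooted by Outgroup) and count the minimum state changes it requires (Fitch parsimony):
prehensile tail: 1; chelicerae fused: 1; compound eyes: 1; gular pouch: 2; nectar spur: 2; forked tongue: 2; setae branched: 3.
Total tree length = 12.

12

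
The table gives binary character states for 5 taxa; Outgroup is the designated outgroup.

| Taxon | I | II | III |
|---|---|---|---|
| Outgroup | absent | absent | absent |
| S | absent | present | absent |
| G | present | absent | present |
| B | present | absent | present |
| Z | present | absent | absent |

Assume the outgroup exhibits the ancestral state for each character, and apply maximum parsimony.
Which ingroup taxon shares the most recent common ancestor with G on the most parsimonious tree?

The outgroup has state 'absent' for every character, so 'present' is the derived state throughout.
I: derived state 'present' in B, G, and Z only — synapomorphy for {B, G, Z}.
II: derived state 'present' in S only — an autapomorphy, so it tells us nothing about relationships among taxa.
Only B and G show the derived state 'present' for III, supporting them as a clade.
Most parsimonious ingroup topology: (S,((G,B),Z)).
G and B form a cherry on this tree, so they are sister taxa.

B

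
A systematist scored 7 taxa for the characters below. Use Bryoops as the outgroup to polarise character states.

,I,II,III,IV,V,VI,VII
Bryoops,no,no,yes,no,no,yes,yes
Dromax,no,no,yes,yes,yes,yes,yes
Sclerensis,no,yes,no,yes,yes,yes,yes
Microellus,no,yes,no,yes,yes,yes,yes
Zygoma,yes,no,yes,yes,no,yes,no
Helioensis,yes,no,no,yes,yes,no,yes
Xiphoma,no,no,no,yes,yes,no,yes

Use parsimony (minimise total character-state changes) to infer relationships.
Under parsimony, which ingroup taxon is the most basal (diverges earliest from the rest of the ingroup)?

Zygoma

Character polarity is set by the outgroup: the derived state is whichever differs from the outgroup's state, so for III, VI, VII the derived state is 'no', and for the remaining characters it is 'yes'.
I groups Helioensis and Zygoma, which is incompatible with the clades supported by the remaining characters; treating it as convergent (homoplasy) costs fewer steps than any alternative tree.
II: derived state 'yes' in Microellus and Sclerensis only — synapomorphy for {Microellus, Sclerensis}.
Only Helioensis, Microellus, Sclerensis, and Xiphoma show the derived state 'no' for III, supporting them as a clade.
IV (derived state 'yes') is shared by all ingroup taxa — unites the whole ingroup.
V: derived state 'yes' in Dromax, Helioensis, Microellus, Sclerensis, and Xiphoma only — synapomorphy for {Dromax, Helioensis, Microellus, Sclerensis, Xiphoma}.
VI (derived state 'no') is shared by Helioensis and Xiphoma — a synapomorphy uniting that clade.
VII: derived state 'no' in Zygoma only — an autapomorphy, so it tells us nothing about relationships among taxa.
Most parsimonious ingroup topology: ((Dromax,((Sclerensis,Microellus),(Helioensis,Xiphoma))),Zygoma).
Zygoma is sister to the clade containing all other ingroup taxa, so it is the earliest-diverging (most basal) ingroup lineage.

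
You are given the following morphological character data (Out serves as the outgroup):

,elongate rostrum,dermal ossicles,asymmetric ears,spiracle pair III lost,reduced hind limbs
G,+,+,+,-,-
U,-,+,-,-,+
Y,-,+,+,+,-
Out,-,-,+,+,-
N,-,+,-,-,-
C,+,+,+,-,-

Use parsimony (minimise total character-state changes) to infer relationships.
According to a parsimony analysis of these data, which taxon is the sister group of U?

N

Character polarity is set by the outgroup: the derived state is whichever differs from the outgroup's state, so for asymmetric ears, spiracle pair III lost the derived state is '-', and for the remaining characters it is '+'.
Only C and G show the derived state '+' for elongate rostrum, supporting them as a clade.
All ingroup taxa share the derived state '+' for dermal ossicles; it defines the ingroup but does not resolve relationships within it.
asymmetric ears: derived state '-' in N and U only — synapomorphy for {N, U}.
Only C, G, N, and U show the derived state '-' for spiracle pair III lost, supporting them as a clade.
reduced hind limbs: derived state '+' in U only — an autapomorphy, so it tells us nothing about relationships among taxa.
Most parsimonious ingroup topology: (((C,G),(N,U)),Y).
U and N form a cherry on this tree, so they are sister taxa.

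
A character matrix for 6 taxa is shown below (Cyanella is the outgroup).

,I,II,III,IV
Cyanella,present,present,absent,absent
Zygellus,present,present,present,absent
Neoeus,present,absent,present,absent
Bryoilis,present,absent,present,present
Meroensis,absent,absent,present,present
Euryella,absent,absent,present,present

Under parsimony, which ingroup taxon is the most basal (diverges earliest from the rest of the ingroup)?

Character polarity is set by the outgroup: the derived state is whichever differs from the outgroup's state, so for I, II the derived state is 'absent', and for the remaining characters it is 'present'.
Only Euryella and Meroensis show the derived state 'absent' for I, supporting them as a clade.
II: derived state 'absent' in Bryoilis, Euryella, Meroensis, and Neoeus only — synapomorphy for {Bryoilis, Euryella, Meroensis, Neoeus}.
III (derived state 'present') is shared by all ingroup taxa — unites the whole ingroup.
IV: derived state 'present' in Bryoilis, Euryella, and Meroensis only — synapomorphy for {Bryoilis, Euryella, Meroensis}.
Most parsimonious ingroup topology: (Zygellus,(Neoeus,(Bryoilis,(Meroensis,Euryella)))).
Zygellus is sister to the clade containing all other ingroup taxa, so it is the earliest-diverging (most basal) ingroup lineage.

Zygellus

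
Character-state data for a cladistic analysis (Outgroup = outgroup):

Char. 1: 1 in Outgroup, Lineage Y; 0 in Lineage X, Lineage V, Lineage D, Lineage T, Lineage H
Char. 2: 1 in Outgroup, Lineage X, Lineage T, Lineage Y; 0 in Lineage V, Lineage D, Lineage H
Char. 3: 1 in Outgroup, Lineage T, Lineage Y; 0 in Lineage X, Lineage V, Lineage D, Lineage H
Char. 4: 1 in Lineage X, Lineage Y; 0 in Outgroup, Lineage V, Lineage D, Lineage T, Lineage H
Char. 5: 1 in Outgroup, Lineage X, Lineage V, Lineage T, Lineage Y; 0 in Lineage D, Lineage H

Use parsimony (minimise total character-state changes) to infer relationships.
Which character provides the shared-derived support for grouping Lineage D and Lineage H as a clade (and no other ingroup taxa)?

Char. 5

Character polarity is set by the outgroup: the derived state is whichever differs from the outgroup's state, so for Char. 1, Char. 2, Char. 3, Char. 5 the derived state is '0', and for the remaining characters it is '1'.
Char. 1: derived state '0' in Lineage D, Lineage H, Lineage T, Lineage V, and Lineage X only — synapomorphy for {Lineage D, Lineage H, Lineage T, Lineage V, Lineage X}.
Only Lineage D, Lineage H, and Lineage V show the derived state '0' for Char. 2, supporting them as a clade.
Char. 3 (derived state '0') is shared by Lineage D, Lineage H, Lineage V, and Lineage X — a synapomorphy uniting that clade.
Char. 4 groups Lineage X and Lineage Y, which is incompatible with the clades supported by the remaining characters; treating it as convergent (homoplasy) costs fewer steps than any alternative tree.
Char. 5 (derived state '0') is shared by Lineage D and Lineage H — a synapomorphy uniting that clade.
Most parsimonious ingroup topology: (((Lineage X,(Lineage V,(Lineage D,Lineage H))),Lineage T),Lineage Y).
The clade {Lineage D, Lineage H} is supported by Char. 5: its derived state '0' occurs in exactly those taxa and in no other taxon (including the outgroup).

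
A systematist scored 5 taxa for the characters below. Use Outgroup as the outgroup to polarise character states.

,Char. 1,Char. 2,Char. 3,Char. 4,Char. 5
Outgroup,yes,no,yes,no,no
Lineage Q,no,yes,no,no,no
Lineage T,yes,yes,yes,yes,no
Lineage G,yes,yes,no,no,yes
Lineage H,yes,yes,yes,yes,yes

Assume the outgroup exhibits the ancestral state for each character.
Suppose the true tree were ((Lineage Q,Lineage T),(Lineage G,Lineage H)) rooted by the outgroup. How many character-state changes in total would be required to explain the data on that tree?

7

Map each character onto ((Lineage Q,Lineage T),(Lineage G,Lineage H)) (rooted by Outgroup) and count the minimum state changes it requires (Fitch parsimony):
Char. 1: 1; Char. 2: 1; Char. 3: 2; Char. 4: 2; Char. 5: 1.
Total tree length = 7.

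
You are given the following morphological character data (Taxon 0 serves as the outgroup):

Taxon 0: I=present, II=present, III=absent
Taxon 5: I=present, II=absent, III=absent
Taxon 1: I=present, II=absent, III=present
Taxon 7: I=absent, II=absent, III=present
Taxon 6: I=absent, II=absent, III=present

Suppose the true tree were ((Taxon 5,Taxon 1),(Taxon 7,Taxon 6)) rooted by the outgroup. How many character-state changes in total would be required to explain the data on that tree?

4

Map each character onto ((Taxon 5,Taxon 1),(Taxon 7,Taxon 6)) (rooted by Taxon 0) and count the minimum state changes it requires (Fitch parsimony):
I: 1; II: 1; III: 2.
Total tree length = 4.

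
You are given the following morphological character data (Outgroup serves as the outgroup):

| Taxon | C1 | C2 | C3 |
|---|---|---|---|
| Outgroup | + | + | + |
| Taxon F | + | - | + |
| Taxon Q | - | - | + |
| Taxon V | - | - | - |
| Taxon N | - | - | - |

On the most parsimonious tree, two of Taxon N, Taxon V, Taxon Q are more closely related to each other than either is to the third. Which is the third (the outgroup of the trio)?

Taxon Q

The outgroup has state '+' for every character, so '-' is the derived state throughout.
Only Taxon N, Taxon Q, and Taxon V show the derived state '-' for C1, supporting them as a clade.
C2 (derived state '-') is shared by all ingroup taxa — unites the whole ingroup.
C3: derived state '-' in Taxon N and Taxon V only — synapomorphy for {Taxon N, Taxon V}.
Most parsimonious ingroup topology: (Taxon F,(Taxon Q,(Taxon V,Taxon N))).
Taxon N and Taxon V share a more recent common ancestor with each other than either does with Taxon Q, so Taxon Q is the least closely related of the three.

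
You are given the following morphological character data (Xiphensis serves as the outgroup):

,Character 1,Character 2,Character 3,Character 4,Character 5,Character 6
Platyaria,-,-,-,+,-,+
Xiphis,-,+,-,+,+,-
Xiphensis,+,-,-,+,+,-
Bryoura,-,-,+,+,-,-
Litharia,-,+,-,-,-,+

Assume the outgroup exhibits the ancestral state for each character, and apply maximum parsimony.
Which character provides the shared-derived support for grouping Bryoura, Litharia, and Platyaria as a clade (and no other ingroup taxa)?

Character polarity is set by the outgroup: the derived state is whichever differs from the outgroup's state, so for Character 1, Character 4, Character 5 the derived state is '-', and for the remaining characters it is '+'.
All ingroup taxa share the derived state '-' for Character 1; it defines the ingroup but does not resolve relationships within it.
Character 2 groups Litharia and Xiphis, which is incompatible with the clades supported by the remaining characters; treating it as convergent (homoplasy) costs fewer steps than any alternative tree.
Character 3: derived state '+' in Bryoura only — an autapomorphy, so it tells us nothing about relationships among taxa.
Character 4 (derived state '-') is unique to Litharia (autapomorphy; uninformative for grouping).
Character 5: derived state '-' in Bryoura, Litharia, and Platyaria only — synapomorphy for {Bryoura, Litharia, Platyaria}.
Character 6 (derived state '+') is shared by Litharia and Platyaria — a synapomorphy uniting that clade.
Most parsimonious ingroup topology: (((Platyaria,Litharia),Bryoura),Xiphis).
The clade {Bryoura, Litharia, Platyaria} is supported by Character 5: its derived state '-' occurs in exactly those taxa and in no other taxon (including the outgroup).

Character 5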